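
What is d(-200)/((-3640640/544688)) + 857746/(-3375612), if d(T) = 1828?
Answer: -26282693144311/96010844310 ≈ -273.75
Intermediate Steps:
d(-200)/((-3640640/544688)) + 857746/(-3375612) = 1828/((-3640640/544688)) + 857746/(-3375612) = 1828/((-3640640*1/544688)) + 857746*(-1/3375612) = 1828/(-227540/34043) - 428873/1687806 = 1828*(-34043/227540) - 428873/1687806 = -15557651/56885 - 428873/1687806 = -26282693144311/96010844310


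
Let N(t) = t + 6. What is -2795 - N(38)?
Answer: -2839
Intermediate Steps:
N(t) = 6 + t
-2795 - N(38) = -2795 - (6 + 38) = -2795 - 1*44 = -2795 - 44 = -2839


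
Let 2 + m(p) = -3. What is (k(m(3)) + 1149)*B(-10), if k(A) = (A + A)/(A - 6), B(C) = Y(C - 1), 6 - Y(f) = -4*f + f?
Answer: -341523/11 ≈ -31048.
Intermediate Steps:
Y(f) = 6 + 3*f (Y(f) = 6 - (-4*f + f) = 6 - (-3)*f = 6 + 3*f)
B(C) = 3 + 3*C (B(C) = 6 + 3*(C - 1) = 6 + 3*(-1 + C) = 6 + (-3 + 3*C) = 3 + 3*C)
m(p) = -5 (m(p) = -2 - 3 = -5)
k(A) = 2*A/(-6 + A) (k(A) = (2*A)/(-6 + A) = 2*A/(-6 + A))
(k(m(3)) + 1149)*B(-10) = (2*(-5)/(-6 - 5) + 1149)*(3 + 3*(-10)) = (2*(-5)/(-11) + 1149)*(3 - 30) = (2*(-5)*(-1/11) + 1149)*(-27) = (10/11 + 1149)*(-27) = (12649/11)*(-27) = -341523/11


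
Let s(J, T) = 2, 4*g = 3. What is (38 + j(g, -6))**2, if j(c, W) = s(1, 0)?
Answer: 1600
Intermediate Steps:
g = 3/4 (g = (1/4)*3 = 3/4 ≈ 0.75000)
j(c, W) = 2
(38 + j(g, -6))**2 = (38 + 2)**2 = 40**2 = 1600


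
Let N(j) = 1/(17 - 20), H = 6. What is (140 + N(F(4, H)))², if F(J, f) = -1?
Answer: 175561/9 ≈ 19507.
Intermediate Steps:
N(j) = -⅓ (N(j) = 1/(-3) = -⅓)
(140 + N(F(4, H)))² = (140 - ⅓)² = (419/3)² = 175561/9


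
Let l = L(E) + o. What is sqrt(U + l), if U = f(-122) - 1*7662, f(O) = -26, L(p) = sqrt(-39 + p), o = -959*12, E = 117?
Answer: sqrt(-19196 + sqrt(78)) ≈ 138.52*I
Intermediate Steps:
o = -11508
U = -7688 (U = -26 - 1*7662 = -26 - 7662 = -7688)
l = -11508 + sqrt(78) (l = sqrt(-39 + 117) - 11508 = sqrt(78) - 11508 = -11508 + sqrt(78) ≈ -11499.)
sqrt(U + l) = sqrt(-7688 + (-11508 + sqrt(78))) = sqrt(-19196 + sqrt(78))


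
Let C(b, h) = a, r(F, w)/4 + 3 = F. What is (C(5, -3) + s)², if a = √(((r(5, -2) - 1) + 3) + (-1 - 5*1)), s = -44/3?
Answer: 1444/9 ≈ 160.44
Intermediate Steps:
r(F, w) = -12 + 4*F
s = -44/3 (s = -44*⅓ = -44/3 ≈ -14.667)
a = 2 (a = √((((-12 + 4*5) - 1) + 3) + (-1 - 5*1)) = √((((-12 + 20) - 1) + 3) + (-1 - 5)) = √(((8 - 1) + 3) - 6) = √((7 + 3) - 6) = √(10 - 6) = √4 = 2)
C(b, h) = 2
(C(5, -3) + s)² = (2 - 44/3)² = (-38/3)² = 1444/9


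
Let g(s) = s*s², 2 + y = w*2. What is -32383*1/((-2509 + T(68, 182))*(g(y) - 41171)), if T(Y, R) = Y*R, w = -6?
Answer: 2491/33331485 ≈ 7.4734e-5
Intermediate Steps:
T(Y, R) = R*Y
y = -14 (y = -2 - 6*2 = -2 - 12 = -14)
g(s) = s³
-32383*1/((-2509 + T(68, 182))*(g(y) - 41171)) = -32383*1/((-2509 + 182*68)*((-14)³ - 41171)) = -32383*1/((-2744 - 41171)*(-2509 + 12376)) = -32383/((-43915*9867)) = -32383/(-433309305) = -32383*(-1/433309305) = 2491/33331485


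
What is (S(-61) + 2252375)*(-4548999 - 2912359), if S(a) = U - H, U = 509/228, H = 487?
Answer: -1915446148920667/114 ≈ -1.6802e+13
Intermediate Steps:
U = 509/228 (U = 509*(1/228) = 509/228 ≈ 2.2325)
S(a) = -110527/228 (S(a) = 509/228 - 1*487 = 509/228 - 487 = -110527/228)
(S(-61) + 2252375)*(-4548999 - 2912359) = (-110527/228 + 2252375)*(-4548999 - 2912359) = (513430973/228)*(-7461358) = -1915446148920667/114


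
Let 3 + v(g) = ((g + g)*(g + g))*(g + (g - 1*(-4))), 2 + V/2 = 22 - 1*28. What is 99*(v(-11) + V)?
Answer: -864369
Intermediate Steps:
V = -16 (V = -4 + 2*(22 - 1*28) = -4 + 2*(22 - 28) = -4 + 2*(-6) = -4 - 12 = -16)
v(g) = -3 + 4*g²*(4 + 2*g) (v(g) = -3 + ((g + g)*(g + g))*(g + (g - 1*(-4))) = -3 + ((2*g)*(2*g))*(g + (g + 4)) = -3 + (4*g²)*(g + (4 + g)) = -3 + (4*g²)*(4 + 2*g) = -3 + 4*g²*(4 + 2*g))
99*(v(-11) + V) = 99*((-3 + 8*(-11)³ + 16*(-11)²) - 16) = 99*((-3 + 8*(-1331) + 16*121) - 16) = 99*((-3 - 10648 + 1936) - 16) = 99*(-8715 - 16) = 99*(-8731) = -864369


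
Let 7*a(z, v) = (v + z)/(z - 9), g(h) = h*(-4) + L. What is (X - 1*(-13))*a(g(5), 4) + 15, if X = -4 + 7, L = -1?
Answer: 1711/105 ≈ 16.295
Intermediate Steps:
g(h) = -1 - 4*h (g(h) = h*(-4) - 1 = -4*h - 1 = -1 - 4*h)
X = 3
a(z, v) = (v + z)/(7*(-9 + z)) (a(z, v) = ((v + z)/(z - 9))/7 = ((v + z)/(-9 + z))/7 = (v + z)/(7*(-9 + z)))
(X - 1*(-13))*a(g(5), 4) + 15 = (3 - 1*(-13))*((4 + (-1 - 4*5))/(7*(-9 + (-1 - 4*5)))) + 15 = (3 + 13)*((4 + (-1 - 20))/(7*(-9 + (-1 - 20)))) + 15 = 16*((4 - 21)/(7*(-9 - 21))) + 15 = 16*((1/7)*(-17)/(-30)) + 15 = 16*((1/7)*(-1/30)*(-17)) + 15 = 16*(17/210) + 15 = 136/105 + 15 = 1711/105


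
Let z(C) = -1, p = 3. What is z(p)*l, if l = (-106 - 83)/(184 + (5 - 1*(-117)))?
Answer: 21/34 ≈ 0.61765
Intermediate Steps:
l = -21/34 (l = -189/(184 + (5 + 117)) = -189/(184 + 122) = -189/306 = -189*1/306 = -21/34 ≈ -0.61765)
z(p)*l = -1*(-21/34) = 21/34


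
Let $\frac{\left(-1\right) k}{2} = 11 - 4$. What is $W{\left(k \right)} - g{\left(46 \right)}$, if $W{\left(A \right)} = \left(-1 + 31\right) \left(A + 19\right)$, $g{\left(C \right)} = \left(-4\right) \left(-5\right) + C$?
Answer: $84$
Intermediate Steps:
$k = -14$ ($k = - 2 \left(11 - 4\right) = \left(-2\right) 7 = -14$)
$g{\left(C \right)} = 20 + C$
$W{\left(A \right)} = 570 + 30 A$ ($W{\left(A \right)} = 30 \left(19 + A\right) = 570 + 30 A$)
$W{\left(k \right)} - g{\left(46 \right)} = \left(570 + 30 \left(-14\right)\right) - \left(20 + 46\right) = \left(570 - 420\right) - 66 = 150 - 66 = 84$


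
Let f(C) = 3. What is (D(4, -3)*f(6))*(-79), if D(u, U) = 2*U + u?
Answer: 474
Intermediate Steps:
D(u, U) = u + 2*U
(D(4, -3)*f(6))*(-79) = ((4 + 2*(-3))*3)*(-79) = ((4 - 6)*3)*(-79) = -2*3*(-79) = -6*(-79) = 474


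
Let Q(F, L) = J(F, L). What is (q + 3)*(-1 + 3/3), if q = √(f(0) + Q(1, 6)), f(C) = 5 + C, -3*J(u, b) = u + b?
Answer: 0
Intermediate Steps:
J(u, b) = -b/3 - u/3 (J(u, b) = -(u + b)/3 = -(b + u)/3 = -b/3 - u/3)
Q(F, L) = -F/3 - L/3 (Q(F, L) = -L/3 - F/3 = -F/3 - L/3)
q = 2*√6/3 (q = √((5 + 0) + (-⅓*1 - ⅓*6)) = √(5 + (-⅓ - 2)) = √(5 - 7/3) = √(8/3) = 2*√6/3 ≈ 1.6330)
(q + 3)*(-1 + 3/3) = (2*√6/3 + 3)*(-1 + 3/3) = (3 + 2*√6/3)*(-1 + 3*(⅓)) = (3 + 2*√6/3)*(-1 + 1) = (3 + 2*√6/3)*0 = 0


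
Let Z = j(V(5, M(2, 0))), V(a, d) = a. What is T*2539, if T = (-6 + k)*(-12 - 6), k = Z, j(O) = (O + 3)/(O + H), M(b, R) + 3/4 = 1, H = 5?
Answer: 1188252/5 ≈ 2.3765e+5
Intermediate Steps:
M(b, R) = ¼ (M(b, R) = -¾ + 1 = ¼)
j(O) = (3 + O)/(5 + O) (j(O) = (O + 3)/(O + 5) = (3 + O)/(5 + O))
Z = ⅘ (Z = (3 + 5)/(5 + 5) = 8/10 = (⅒)*8 = ⅘ ≈ 0.80000)
k = ⅘ ≈ 0.80000
T = 468/5 (T = (-6 + ⅘)*(-12 - 6) = -26/5*(-18) = 468/5 ≈ 93.600)
T*2539 = (468/5)*2539 = 1188252/5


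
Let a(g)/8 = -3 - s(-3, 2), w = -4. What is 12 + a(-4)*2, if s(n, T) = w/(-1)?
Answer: -100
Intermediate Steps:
s(n, T) = 4 (s(n, T) = -4/(-1) = -4*(-1) = 4)
a(g) = -56 (a(g) = 8*(-3 - 1*4) = 8*(-3 - 4) = 8*(-7) = -56)
12 + a(-4)*2 = 12 - 56*2 = 12 - 112 = -100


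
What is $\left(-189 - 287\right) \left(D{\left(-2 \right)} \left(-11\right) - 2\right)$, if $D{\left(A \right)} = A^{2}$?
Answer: $21896$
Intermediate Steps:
$\left(-189 - 287\right) \left(D{\left(-2 \right)} \left(-11\right) - 2\right) = \left(-189 - 287\right) \left(\left(-2\right)^{2} \left(-11\right) - 2\right) = - 476 \left(4 \left(-11\right) - 2\right) = - 476 \left(-44 - 2\right) = \left(-476\right) \left(-46\right) = 21896$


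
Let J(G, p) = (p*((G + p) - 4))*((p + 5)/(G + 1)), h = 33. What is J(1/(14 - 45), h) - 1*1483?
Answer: 180267/5 ≈ 36053.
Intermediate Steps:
J(G, p) = p*(5 + p)*(-4 + G + p)/(1 + G) (J(G, p) = (p*(-4 + G + p))*((5 + p)/(1 + G)) = p*(5 + p)*(-4 + G + p)/(1 + G))
J(1/(14 - 45), h) - 1*1483 = 33*(-20 + 33 + 33**2 + 5/(14 - 45) + 33/(14 - 45))/(1 + 1/(14 - 45)) - 1*1483 = 33*(-20 + 33 + 1089 + 5/(-31) + 33/(-31))/(1 + 1/(-31)) - 1483 = 33*(-20 + 33 + 1089 + 5*(-1/31) - 1/31*33)/(1 - 1/31) - 1483 = 33*(-20 + 33 + 1089 - 5/31 - 33/31)/(30/31) - 1483 = 33*(31/30)*(34124/31) - 1483 = 187682/5 - 1483 = 180267/5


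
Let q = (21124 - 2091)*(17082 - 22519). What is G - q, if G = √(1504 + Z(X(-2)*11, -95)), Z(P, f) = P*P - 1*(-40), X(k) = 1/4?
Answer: 103482421 + 5*√993/4 ≈ 1.0348e+8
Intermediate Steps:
X(k) = ¼
q = -103482421 (q = 19033*(-5437) = -103482421)
Z(P, f) = 40 + P² (Z(P, f) = P² + 40 = 40 + P²)
G = 5*√993/4 (G = √(1504 + (40 + ((¼)*11)²)) = √(1504 + (40 + (11/4)²)) = √(1504 + (40 + 121/16)) = √(1504 + 761/16) = √(24825/16) = 5*√993/4 ≈ 39.390)
G - q = 5*√993/4 - 1*(-103482421) = 5*√993/4 + 103482421 = 103482421 + 5*√993/4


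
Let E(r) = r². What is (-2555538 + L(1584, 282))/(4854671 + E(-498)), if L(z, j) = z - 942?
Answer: -2554896/5102675 ≈ -0.50070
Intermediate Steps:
L(z, j) = -942 + z
(-2555538 + L(1584, 282))/(4854671 + E(-498)) = (-2555538 + (-942 + 1584))/(4854671 + (-498)²) = (-2555538 + 642)/(4854671 + 248004) = -2554896/5102675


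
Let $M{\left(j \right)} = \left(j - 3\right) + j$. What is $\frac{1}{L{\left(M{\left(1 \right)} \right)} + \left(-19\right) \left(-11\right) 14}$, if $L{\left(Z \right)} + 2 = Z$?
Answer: $\frac{1}{2923} \approx 0.00034211$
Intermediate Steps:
$M{\left(j \right)} = -3 + 2 j$ ($M{\left(j \right)} = \left(-3 + j\right) + j = -3 + 2 j$)
$L{\left(Z \right)} = -2 + Z$
$\frac{1}{L{\left(M{\left(1 \right)} \right)} + \left(-19\right) \left(-11\right) 14} = \frac{1}{\left(-2 + \left(-3 + 2 \cdot 1\right)\right) + \left(-19\right) \left(-11\right) 14} = \frac{1}{\left(-2 + \left(-3 + 2\right)\right) + 209 \cdot 14} = \frac{1}{\left(-2 - 1\right) + 2926} = \frac{1}{-3 + 2926} = \frac{1}{2923}$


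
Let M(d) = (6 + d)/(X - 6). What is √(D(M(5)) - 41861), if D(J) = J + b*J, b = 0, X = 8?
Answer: I*√167422/2 ≈ 204.59*I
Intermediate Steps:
M(d) = 3 + d/2 (M(d) = (6 + d)/(8 - 6) = (6 + d)/2 = (6 + d)*(½) = 3 + d/2)
D(J) = J (D(J) = J + 0*J = J + 0 = J)
√(D(M(5)) - 41861) = √((3 + (½)*5) - 41861) = √((3 + 5/2) - 41861) = √(11/2 - 41861) = √(-83711/2) = I*√167422/2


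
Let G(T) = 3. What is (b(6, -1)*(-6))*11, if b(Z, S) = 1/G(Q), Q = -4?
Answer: -22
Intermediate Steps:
b(Z, S) = ⅓ (b(Z, S) = 1/3 = ⅓)
(b(6, -1)*(-6))*11 = ((⅓)*(-6))*11 = -2*11 = -22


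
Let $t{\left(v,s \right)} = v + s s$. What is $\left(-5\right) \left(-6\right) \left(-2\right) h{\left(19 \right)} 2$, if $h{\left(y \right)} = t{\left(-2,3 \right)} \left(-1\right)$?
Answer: $840$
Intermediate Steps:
$t{\left(v,s \right)} = v + s^{2}$
$h{\left(y \right)} = -7$ ($h{\left(y \right)} = \left(-2 + 3^{2}\right) \left(-1\right) = \left(-2 + 9\right) \left(-1\right) = 7 \left(-1\right) = -7$)
$\left(-5\right) \left(-6\right) \left(-2\right) h{\left(19 \right)} 2 = \left(-5\right) \left(-6\right) \left(-2\right) \left(\left(-7\right) 2\right) = 30 \left(-2\right) \left(-14\right) = \left(-60\right) \left(-14\right) = 840$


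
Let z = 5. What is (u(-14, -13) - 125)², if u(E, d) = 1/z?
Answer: 389376/25 ≈ 15575.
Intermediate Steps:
u(E, d) = ⅕ (u(E, d) = 1/5 = ⅕)
(u(-14, -13) - 125)² = (⅕ - 125)² = (-624/5)² = 389376/25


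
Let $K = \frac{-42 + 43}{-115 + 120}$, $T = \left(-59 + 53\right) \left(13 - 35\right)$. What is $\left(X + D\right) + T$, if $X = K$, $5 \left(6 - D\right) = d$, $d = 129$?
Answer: $\frac{562}{5} \approx 112.4$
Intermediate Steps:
$D = - \frac{99}{5}$ ($D = 6 - \frac{129}{5} = - \frac{99}{5} \approx -19.8$)
$T = 132$ ($T = \left(-6\right) \left(-22\right) = 132$)
$K = \frac{1}{5}$ ($K = 1 \cdot \frac{1}{5} = \frac{1}{5} \approx 0.2$)
$X = \frac{1}{5} \approx 0.2$
$\left(X + D\right) + T = \left(\frac{1}{5} - \frac{99}{5}\right) + 132 = - \frac{98}{5} + 132 = \frac{562}{5}$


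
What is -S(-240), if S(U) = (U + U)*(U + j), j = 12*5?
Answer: -86400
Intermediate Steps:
j = 60
S(U) = 2*U*(60 + U) (S(U) = (U + U)*(U + 60) = (2*U)*(60 + U) = 2*U*(60 + U))
-S(-240) = -2*(-240)*(60 - 240) = -2*(-240)*(-180) = -1*86400 = -86400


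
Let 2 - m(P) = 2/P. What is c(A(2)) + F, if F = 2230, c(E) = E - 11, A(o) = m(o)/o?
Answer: 4439/2 ≈ 2219.5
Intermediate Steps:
m(P) = 2 - 2/P
A(o) = (2 - 2/o)/o
c(E) = -11 + E
c(A(2)) + F = (-11 + 2*(-1 + 2)/2²) + 2230 = (-11 + 2*(¼)*1) + 2230 = (-11 + ½) + 2230 = -21/2 + 2230 = 4439/2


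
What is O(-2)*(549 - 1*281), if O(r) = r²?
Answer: 1072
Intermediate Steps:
O(-2)*(549 - 1*281) = (-2)²*(549 - 1*281) = 4*(549 - 281) = 4*268 = 1072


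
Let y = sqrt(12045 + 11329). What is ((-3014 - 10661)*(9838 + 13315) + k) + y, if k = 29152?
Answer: -316588123 + sqrt(23374) ≈ -3.1659e+8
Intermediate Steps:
y = sqrt(23374) ≈ 152.89
((-3014 - 10661)*(9838 + 13315) + k) + y = ((-3014 - 10661)*(9838 + 13315) + 29152) + sqrt(23374) = (-13675*23153 + 29152) + sqrt(23374) = (-316617275 + 29152) + sqrt(23374) = -316588123 + sqrt(23374)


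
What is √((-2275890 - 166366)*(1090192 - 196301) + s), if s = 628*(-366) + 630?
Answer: I*√2183110887314 ≈ 1.4775e+6*I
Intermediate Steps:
s = -229218 (s = -229848 + 630 = -229218)
√((-2275890 - 166366)*(1090192 - 196301) + s) = √((-2275890 - 166366)*(1090192 - 196301) - 229218) = √(-2442256*893891 - 229218) = √(-2183110658096 - 229218) = √(-2183110887314) = I*√2183110887314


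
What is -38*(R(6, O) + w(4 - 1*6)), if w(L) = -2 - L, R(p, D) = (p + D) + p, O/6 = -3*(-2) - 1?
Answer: -1596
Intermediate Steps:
O = 30 (O = 6*(-3*(-2) - 1) = 6*(6 - 1) = 6*5 = 30)
R(p, D) = D + 2*p (R(p, D) = (D + p) + p = D + 2*p)
-38*(R(6, O) + w(4 - 1*6)) = -38*((30 + 2*6) + (-2 - (4 - 1*6))) = -38*((30 + 12) + (-2 - (4 - 6))) = -38*(42 + (-2 - 1*(-2))) = -38*(42 + (-2 + 2)) = -38*(42 + 0) = -38*42 = -1596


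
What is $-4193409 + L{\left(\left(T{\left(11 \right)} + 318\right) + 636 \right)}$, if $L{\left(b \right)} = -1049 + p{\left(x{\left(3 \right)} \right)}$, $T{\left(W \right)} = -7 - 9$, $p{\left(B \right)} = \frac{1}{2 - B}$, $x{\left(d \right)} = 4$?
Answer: $- \frac{8388917}{2} \approx -4.1945 \cdot 10^{6}$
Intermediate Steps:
$T{\left(W \right)} = -16$ ($T{\left(W \right)} = -7 - 9 = -16$)
$L{\left(b \right)} = - \frac{2099}{2}$ ($L{\left(b \right)} = -1049 - \frac{1}{-2 + 4} = -1049 - \frac{1}{2} = - \frac{2099}{2}$)
$-4193409 + L{\left(\left(T{\left(11 \right)} + 318\right) + 636 \right)} = -4193409 - \frac{2099}{2} = - \frac{8388917}{2}$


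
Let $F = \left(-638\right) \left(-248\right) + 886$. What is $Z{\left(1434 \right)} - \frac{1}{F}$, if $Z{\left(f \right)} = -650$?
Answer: $- \frac{103421501}{159110} \approx -650.0$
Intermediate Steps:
$F = 159110$ ($F = 158224 + 886 = 159110$)
$Z{\left(1434 \right)} - \frac{1}{F} = -650 - \frac{1}{159110} = - \frac{103421501}{159110}$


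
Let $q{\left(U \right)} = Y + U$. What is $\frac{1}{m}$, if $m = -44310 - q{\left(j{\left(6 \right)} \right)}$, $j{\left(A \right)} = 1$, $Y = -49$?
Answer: $- \frac{1}{44262} \approx -2.2593 \cdot 10^{-5}$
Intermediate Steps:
$q{\left(U \right)} = -49 + U$
$m = -44262$ ($m = -44310 - \left(-49 + 1\right) = -44310 - -48 = -44310 + 48 = -44262$)
$\frac{1}{m} = \frac{1}{-44262} = - \frac{1}{44262}$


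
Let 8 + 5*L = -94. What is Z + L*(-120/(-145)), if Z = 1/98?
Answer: -239759/14210 ≈ -16.873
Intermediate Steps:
Z = 1/98 ≈ 0.010204
L = -102/5 (L = -8/5 + (⅕)*(-94) = -8/5 - 94/5 = -102/5 ≈ -20.400)
Z + L*(-120/(-145)) = 1/98 - (-2448)/(-145) = 1/98 - (-2448)*(-1)/145 = 1/98 - 102/5*24/29 = 1/98 - 2448/145 = -239759/14210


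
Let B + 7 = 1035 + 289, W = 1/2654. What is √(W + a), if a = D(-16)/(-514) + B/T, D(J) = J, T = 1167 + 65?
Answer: √12142246901776761/105040012 ≈ 1.0490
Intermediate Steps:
T = 1232
W = 1/2654 ≈ 0.00037679
B = 1317 (B = -7 + (1035 + 289) = -7 + 1324 = 1317)
a = 348325/316624 (a = -16/(-514) + 1317/1232 = -16*(-1/514) + 1317*(1/1232) = 8/257 + 1317/1232 = 348325/316624 ≈ 1.1001)
√(W + a) = √(1/2654 + 348325/316624) = √(462385587/420160048) = √12142246901776761/105040012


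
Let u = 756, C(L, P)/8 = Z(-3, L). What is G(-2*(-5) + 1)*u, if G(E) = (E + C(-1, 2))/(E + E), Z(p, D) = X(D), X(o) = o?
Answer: 1134/11 ≈ 103.09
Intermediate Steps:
Z(p, D) = D
C(L, P) = 8*L
G(E) = (-8 + E)/(2*E) (G(E) = (E + 8*(-1))/(E + E) = (E - 8)/((2*E)) = (-8 + E)*(1/(2*E)) = (-8 + E)/(2*E))
G(-2*(-5) + 1)*u = ((-8 + (-2*(-5) + 1))/(2*(-2*(-5) + 1)))*756 = ((-8 + (10 + 1))/(2*(10 + 1)))*756 = ((½)*(-8 + 11)/11)*756 = ((½)*(1/11)*3)*756 = (3/22)*756 = 1134/11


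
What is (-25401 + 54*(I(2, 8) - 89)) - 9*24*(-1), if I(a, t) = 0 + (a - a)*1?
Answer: -29991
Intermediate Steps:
I(a, t) = 0 (I(a, t) = 0 + 0*1 = 0 + 0 = 0)
(-25401 + 54*(I(2, 8) - 89)) - 9*24*(-1) = (-25401 + 54*(0 - 89)) - 9*24*(-1) = (-25401 + 54*(-89)) - 216*(-1) = (-25401 - 4806) + 216 = -30207 + 216 = -29991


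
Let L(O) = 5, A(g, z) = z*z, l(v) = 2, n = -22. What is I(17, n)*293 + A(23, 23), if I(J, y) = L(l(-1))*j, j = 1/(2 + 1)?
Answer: 3052/3 ≈ 1017.3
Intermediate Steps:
A(g, z) = z²
j = ⅓ (j = 1/3 = ⅓ ≈ 0.33333)
I(J, y) = 5/3 (I(J, y) = 5*(⅓) = 5/3)
I(17, n)*293 + A(23, 23) = (5/3)*293 + 23² = 1465/3 + 529 = 3052/3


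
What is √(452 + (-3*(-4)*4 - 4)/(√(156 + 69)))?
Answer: 2*√25590/15 ≈ 21.329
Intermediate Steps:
√(452 + (-3*(-4)*4 - 4)/(√(156 + 69))) = √(452 + (12*4 - 4)/(√225)) = √(452 + (48 - 4)/15) = √(452 + 44*(1/15)) = √(452 + 44/15) = √(6824/15) = 2*√25590/15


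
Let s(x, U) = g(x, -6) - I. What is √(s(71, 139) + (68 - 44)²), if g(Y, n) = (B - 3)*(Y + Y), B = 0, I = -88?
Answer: √238 ≈ 15.427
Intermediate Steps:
g(Y, n) = -6*Y (g(Y, n) = (0 - 3)*(Y + Y) = -6*Y)
s(x, U) = 88 - 6*x (s(x, U) = -6*x - 1*(-88) = -6*x + 88 = 88 - 6*x)
√(s(71, 139) + (68 - 44)²) = √((88 - 6*71) + (68 - 44)²) = √((88 - 426) + 24²) = √(-338 + 576) = √238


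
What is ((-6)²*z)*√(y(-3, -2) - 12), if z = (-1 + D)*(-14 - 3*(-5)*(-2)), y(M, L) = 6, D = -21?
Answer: 34848*I*√6 ≈ 85360.0*I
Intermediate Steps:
z = 968 (z = (-1 - 21)*(-14 - 3*(-5)*(-2)) = -22*(-14 + 15*(-2)) = -22*(-14 - 30) = -22*(-44) = 968)
((-6)²*z)*√(y(-3, -2) - 12) = ((-6)²*968)*√(6 - 12) = (36*968)*√(-6) = 34848*(I*√6) = 34848*I*√6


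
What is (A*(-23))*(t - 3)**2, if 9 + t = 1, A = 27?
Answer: -75141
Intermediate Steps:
t = -8 (t = -9 + 1 = -8)
(A*(-23))*(t - 3)**2 = (27*(-23))*(-8 - 3)**2 = -621*(-11)**2 = -621*121 = -75141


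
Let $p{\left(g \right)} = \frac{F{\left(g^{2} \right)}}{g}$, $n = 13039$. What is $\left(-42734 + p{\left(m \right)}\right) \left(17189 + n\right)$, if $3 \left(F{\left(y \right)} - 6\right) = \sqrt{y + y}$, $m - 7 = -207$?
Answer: $- \frac{32294106471}{25} - 10076 \sqrt{2} \approx -1.2918 \cdot 10^{9}$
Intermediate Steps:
$m = -200$ ($m = 7 - 207 = -200$)
$F{\left(y \right)} = 6 + \frac{\sqrt{2} \sqrt{y}}{3}$ ($F{\left(y \right)} = 6 + \frac{\sqrt{y + y}}{3} = 6 + \frac{\sqrt{2 y}}{3} = 6 + \frac{\sqrt{2} \sqrt{y}}{3}$)
$p{\left(g \right)} = \frac{6 + \frac{\sqrt{2} \sqrt{g^{2}}}{3}}{g}$
$\left(-42734 + p{\left(m \right)}\right) \left(17189 + n\right) = \left(-42734 + \frac{18 + \sqrt{2} \sqrt{\left(-200\right)^{2}}}{3 \left(-200\right)}\right) \left(17189 + 13039\right) = \left(-42734 + \frac{1}{3} \left(- \frac{1}{200}\right) \left(18 + \sqrt{2} \sqrt{40000}\right)\right) 30228 = \left(-42734 + \frac{1}{3} \left(- \frac{1}{200}\right) \left(18 + \sqrt{2} \cdot 200\right)\right) 30228 = \left(-42734 + \frac{1}{3} \left(- \frac{1}{200}\right) \left(18 + 200 \sqrt{2}\right)\right) 30228 = \left(-42734 - \left(\frac{3}{100} + \frac{\sqrt{2}}{3}\right)\right) 30228 = \left(- \frac{4273403}{100} - \frac{\sqrt{2}}{3}\right) 30228 = - \frac{32294106471}{25} - 10076 \sqrt{2}$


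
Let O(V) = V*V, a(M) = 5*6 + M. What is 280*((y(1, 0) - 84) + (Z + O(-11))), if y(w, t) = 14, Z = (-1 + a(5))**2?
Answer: 337960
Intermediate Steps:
a(M) = 30 + M
Z = 1156 (Z = (-1 + (30 + 5))**2 = (-1 + 35)**2 = 34**2 = 1156)
O(V) = V**2
280*((y(1, 0) - 84) + (Z + O(-11))) = 280*((14 - 84) + (1156 + (-11)**2)) = 280*(-70 + (1156 + 121)) = 280*(-70 + 1277) = 280*1207 = 337960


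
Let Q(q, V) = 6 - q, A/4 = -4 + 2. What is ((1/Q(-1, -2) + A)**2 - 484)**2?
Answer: 428117481/2401 ≈ 1.7831e+5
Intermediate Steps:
A = -8 (A = 4*(-4 + 2) = 4*(-2) = -8)
((1/Q(-1, -2) + A)**2 - 484)**2 = ((1/(6 - 1*(-1)) - 8)**2 - 484)**2 = ((1/(6 + 1) - 8)**2 - 484)**2 = ((1/7 - 8)**2 - 484)**2 = ((-55/7)**2 - 484)**2 = (3025/49 - 484)**2 = (-20691/49)**2 = 428117481/2401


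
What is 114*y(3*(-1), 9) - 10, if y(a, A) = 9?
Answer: 1016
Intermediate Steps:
114*y(3*(-1), 9) - 10 = 114*9 - 10 = 1026 - 10 = 1016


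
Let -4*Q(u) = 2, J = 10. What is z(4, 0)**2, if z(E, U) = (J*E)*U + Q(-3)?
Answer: 1/4 ≈ 0.25000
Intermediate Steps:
Q(u) = -1/2 (Q(u) = -1/4*2 = -1/2)
z(E, U) = -1/2 + 10*E*U (z(E, U) = (10*E)*U - 1/2 = 10*E*U - 1/2 = -1/2 + 10*E*U)
z(4, 0)**2 = (-1/2 + 10*4*0)**2 = (-1/2 + 0)**2 = (-1/2)**2 = 1/4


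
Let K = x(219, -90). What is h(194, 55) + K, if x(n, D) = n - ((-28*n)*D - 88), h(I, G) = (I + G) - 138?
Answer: -551462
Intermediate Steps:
h(I, G) = -138 + G + I (h(I, G) = (G + I) - 138 = -138 + G + I)
x(n, D) = 88 + n + 28*D*n (x(n, D) = n - (-28*D*n - 88) = n - (-88 - 28*D*n) = n + (88 + 28*D*n) = 88 + n + 28*D*n)
K = -551573 (K = 88 + 219 + 28*(-90)*219 = 88 + 219 - 551880 = -551573)
h(194, 55) + K = (-138 + 55 + 194) - 551573 = 111 - 551573 = -551462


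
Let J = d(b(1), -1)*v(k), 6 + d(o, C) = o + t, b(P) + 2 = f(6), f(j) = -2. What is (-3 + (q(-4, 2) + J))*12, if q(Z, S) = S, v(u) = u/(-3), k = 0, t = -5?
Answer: -12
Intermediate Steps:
v(u) = -u/3 (v(u) = u*(-⅓) = -u/3)
b(P) = -4 (b(P) = -2 - 2 = -4)
d(o, C) = -11 + o (d(o, C) = -6 + (o - 5) = -6 + (-5 + o) = -11 + o)
J = 0 (J = (-11 - 4)*(-⅓*0) = -15*0 = 0)
(-3 + (q(-4, 2) + J))*12 = (-3 + (2 + 0))*12 = (-3 + 2)*12 = -1*12 = -12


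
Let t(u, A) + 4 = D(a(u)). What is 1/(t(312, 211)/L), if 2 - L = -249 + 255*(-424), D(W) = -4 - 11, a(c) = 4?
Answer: -108371/19 ≈ -5703.7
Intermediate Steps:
D(W) = -15
t(u, A) = -19 (t(u, A) = -4 - 15 = -19)
L = 108371 (L = 2 - (-249 + 255*(-424)) = 2 - (-249 - 108120) = 2 - 1*(-108369) = 2 + 108369 = 108371)
1/(t(312, 211)/L) = 1/(-19/108371) = -108371/19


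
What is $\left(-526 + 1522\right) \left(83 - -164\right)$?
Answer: $246012$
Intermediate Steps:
$\left(-526 + 1522\right) \left(83 - -164\right) = 996 \left(83 + 164\right) = 996 \cdot 247 = 246012$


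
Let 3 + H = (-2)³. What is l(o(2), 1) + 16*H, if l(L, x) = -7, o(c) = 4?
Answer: -183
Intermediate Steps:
H = -11 (H = -3 + (-2)³ = -3 - 8 = -11)
l(o(2), 1) + 16*H = -7 + 16*(-11) = -7 - 176 = -183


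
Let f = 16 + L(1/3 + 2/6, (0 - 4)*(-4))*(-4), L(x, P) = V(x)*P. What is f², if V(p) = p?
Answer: 6400/9 ≈ 711.11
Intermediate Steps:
L(x, P) = P*x (L(x, P) = x*P = P*x)
f = -80/3 (f = 16 + (((0 - 4)*(-4))*(1/3 + 2/6))*(-4) = 16 + ((-4*(-4))*(1*(⅓) + 2*(⅙)))*(-4) = 16 + (16*(⅓ + ⅓))*(-4) = 16 + (16*(⅔))*(-4) = 16 + (32/3)*(-4) = 16 - 128/3 = -80/3 ≈ -26.667)
f² = (-80/3)² = 6400/9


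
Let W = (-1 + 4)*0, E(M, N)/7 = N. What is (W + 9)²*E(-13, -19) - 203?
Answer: -10976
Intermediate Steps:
E(M, N) = 7*N
W = 0 (W = 3*0 = 0)
(W + 9)²*E(-13, -19) - 203 = (0 + 9)²*(7*(-19)) - 203 = 9²*(-133) - 203 = 81*(-133) - 203 = -10773 - 203 = -10976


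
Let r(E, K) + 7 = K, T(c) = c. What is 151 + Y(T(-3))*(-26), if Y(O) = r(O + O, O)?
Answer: 411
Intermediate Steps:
r(E, K) = -7 + K
Y(O) = -7 + O
151 + Y(T(-3))*(-26) = 151 + (-7 - 3)*(-26) = 151 - 10*(-26) = 151 + 260 = 411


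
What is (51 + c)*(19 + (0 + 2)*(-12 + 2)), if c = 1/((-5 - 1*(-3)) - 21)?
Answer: -1172/23 ≈ -50.957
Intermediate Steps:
c = -1/23 (c = 1/((-5 + 3) - 21) = 1/(-2 - 21) = 1/(-23) = -1/23 ≈ -0.043478)
(51 + c)*(19 + (0 + 2)*(-12 + 2)) = (51 - 1/23)*(19 + (0 + 2)*(-12 + 2)) = 1172*(19 + 2*(-10))/23 = 1172*(19 - 20)/23 = (1172/23)*(-1) = -1172/23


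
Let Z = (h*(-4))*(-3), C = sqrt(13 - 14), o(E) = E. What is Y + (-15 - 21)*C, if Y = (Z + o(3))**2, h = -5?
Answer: 3249 - 36*I ≈ 3249.0 - 36.0*I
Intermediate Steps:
C = I (C = sqrt(-1) = I ≈ 1.0*I)
Z = -60 (Z = -5*(-4)*(-3) = 20*(-3) = -60)
Y = 3249 (Y = (-60 + 3)**2 = (-57)**2 = 3249)
Y + (-15 - 21)*C = 3249 + (-15 - 21)*I = 3249 - 36*I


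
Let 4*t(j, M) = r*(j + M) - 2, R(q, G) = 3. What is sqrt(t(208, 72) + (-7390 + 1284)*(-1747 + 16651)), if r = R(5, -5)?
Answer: I*sqrt(364014458)/2 ≈ 9539.6*I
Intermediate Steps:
r = 3
t(j, M) = -1/2 + 3*M/4 + 3*j/4 (t(j, M) = (3*(j + M) - 2)/4 = (3*(M + j) - 2)/4 = ((3*M + 3*j) - 2)/4 = (-2 + 3*M + 3*j)/4 = -1/2 + 3*M/4 + 3*j/4)
sqrt(t(208, 72) + (-7390 + 1284)*(-1747 + 16651)) = sqrt((-1/2 + (3/4)*72 + (3/4)*208) + (-7390 + 1284)*(-1747 + 16651)) = sqrt((-1/2 + 54 + 156) - 6106*14904) = sqrt(419/2 - 91003824) = sqrt(-182007229/2) = I*sqrt(364014458)/2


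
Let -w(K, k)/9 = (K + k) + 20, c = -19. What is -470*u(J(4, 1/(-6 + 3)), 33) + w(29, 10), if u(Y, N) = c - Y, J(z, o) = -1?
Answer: 7929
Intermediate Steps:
u(Y, N) = -19 - Y
w(K, k) = -180 - 9*K - 9*k (w(K, k) = -9*((K + k) + 20) = -9*(20 + K + k) = -180 - 9*K - 9*k)
-470*u(J(4, 1/(-6 + 3)), 33) + w(29, 10) = -470*(-19 - 1*(-1)) + (-180 - 9*29 - 9*10) = -470*(-19 + 1) + (-180 - 261 - 90) = -470*(-18) - 531 = 8460 - 531 = 7929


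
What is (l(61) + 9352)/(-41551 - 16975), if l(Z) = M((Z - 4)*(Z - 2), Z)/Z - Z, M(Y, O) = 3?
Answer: -283377/1785043 ≈ -0.15875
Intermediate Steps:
l(Z) = -Z + 3/Z (l(Z) = 3/Z - Z = -Z + 3/Z)
(l(61) + 9352)/(-41551 - 16975) = ((-1*61 + 3/61) + 9352)/(-41551 - 16975) = ((-61 + 3*(1/61)) + 9352)/(-58526) = ((-61 + 3/61) + 9352)*(-1/58526) = (-3718/61 + 9352)*(-1/58526) = (566754/61)*(-1/58526) = -283377/1785043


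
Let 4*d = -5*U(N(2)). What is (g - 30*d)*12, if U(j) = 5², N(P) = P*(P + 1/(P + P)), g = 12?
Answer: 11394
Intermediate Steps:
N(P) = P*(P + 1/(2*P))
U(j) = 25
d = -125/4 (d = (-5*25)/4 = (¼)*(-125) = -125/4 ≈ -31.250)
(g - 30*d)*12 = (12 - 30*(-125/4))*12 = (12 + 1875/2)*12 = (1899/2)*12 = 11394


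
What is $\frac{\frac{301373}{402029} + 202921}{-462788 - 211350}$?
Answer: $- \frac{40790214041}{135511513001} \approx -0.30101$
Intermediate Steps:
$\frac{\frac{301373}{402029} + 202921}{-462788 - 211350} = \frac{301373 \cdot \frac{1}{402029} + 202921}{-674138} = \left(\frac{301373}{402029} + 202921\right) \left(- \frac{1}{674138}\right) = \frac{81580428082}{402029} \left(- \frac{1}{674138}\right) = - \frac{40790214041}{135511513001}$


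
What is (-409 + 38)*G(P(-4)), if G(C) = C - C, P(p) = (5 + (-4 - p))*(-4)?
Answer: 0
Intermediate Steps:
P(p) = -4 + 4*p (P(p) = (1 - p)*(-4) = -4 + 4*p)
G(C) = 0
(-409 + 38)*G(P(-4)) = (-409 + 38)*0 = -371*0 = 0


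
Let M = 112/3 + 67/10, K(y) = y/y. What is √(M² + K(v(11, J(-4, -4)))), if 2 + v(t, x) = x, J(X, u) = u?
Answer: √1745941/30 ≈ 44.045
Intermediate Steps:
v(t, x) = -2 + x
K(y) = 1
M = 1321/30 (M = 112*(⅓) + 67*(⅒) = 112/3 + 67/10 = 1321/30 ≈ 44.033)
√(M² + K(v(11, J(-4, -4)))) = √((1321/30)² + 1) = √(1745041/900 + 1) = √(1745941/900) = √1745941/30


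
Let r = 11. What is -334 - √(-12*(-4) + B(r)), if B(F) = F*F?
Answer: -347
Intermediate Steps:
B(F) = F²
-334 - √(-12*(-4) + B(r)) = -334 - √(-12*(-4) + 11²) = -334 - √(48 + 121) = -334 - √169 = -334 - 1*13 = -334 - 13 = -347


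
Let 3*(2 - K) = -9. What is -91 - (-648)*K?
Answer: 3149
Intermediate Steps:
K = 5 (K = 2 - ⅓*(-9) = 2 + 3 = 5)
-91 - (-648)*K = -91 - (-648)*5 = -91 - 72*(-45) = -91 + 3240 = 3149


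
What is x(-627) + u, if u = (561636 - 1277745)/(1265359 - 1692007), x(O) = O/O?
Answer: 380919/142216 ≈ 2.6785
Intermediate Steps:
x(O) = 1
u = 238703/142216 (u = -716109/(-426648) = -716109*(-1/426648) = 238703/142216 ≈ 1.6785)
x(-627) + u = 1 + 238703/142216 = 380919/142216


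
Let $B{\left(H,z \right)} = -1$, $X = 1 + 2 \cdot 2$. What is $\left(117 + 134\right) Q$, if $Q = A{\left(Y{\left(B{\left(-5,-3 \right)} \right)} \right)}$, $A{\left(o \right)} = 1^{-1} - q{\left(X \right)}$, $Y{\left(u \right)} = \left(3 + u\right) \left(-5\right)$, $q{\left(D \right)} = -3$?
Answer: $1004$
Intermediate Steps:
$X = 5$ ($X = 1 + 4 = 5$)
$Y{\left(u \right)} = -15 - 5 u$
$A{\left(o \right)} = 4$ ($A{\left(o \right)} = 1^{-1} - -3 = 1 + 3 = 4$)
$Q = 4$
$\left(117 + 134\right) Q = \left(117 + 134\right) 4 = 251 \cdot 4 = 1004$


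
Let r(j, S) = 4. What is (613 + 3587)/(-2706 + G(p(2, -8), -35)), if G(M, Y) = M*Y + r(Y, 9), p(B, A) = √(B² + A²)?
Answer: -14475/9206 + 375*√17/9206 ≈ -1.4044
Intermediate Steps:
p(B, A) = √(A² + B²)
G(M, Y) = 4 + M*Y (G(M, Y) = M*Y + 4 = 4 + M*Y)
(613 + 3587)/(-2706 + G(p(2, -8), -35)) = (613 + 3587)/(-2706 + (4 + √((-8)² + 2²)*(-35))) = 4200/(-2706 + (4 + √(64 + 4)*(-35))) = 4200/(-2706 + (4 + √68*(-35))) = 4200/(-2706 + (4 + (2*√17)*(-35))) = 4200/(-2706 + (4 - 70*√17)) = 4200/(-2702 - 70*√17)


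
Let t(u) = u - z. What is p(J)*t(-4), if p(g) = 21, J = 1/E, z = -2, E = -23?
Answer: -42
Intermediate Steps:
t(u) = 2 + u (t(u) = u - 1*(-2) = u + 2 = 2 + u)
J = -1/23 (J = 1/(-23) = -1/23 ≈ -0.043478)
p(J)*t(-4) = 21*(2 - 4) = 21*(-2) = -42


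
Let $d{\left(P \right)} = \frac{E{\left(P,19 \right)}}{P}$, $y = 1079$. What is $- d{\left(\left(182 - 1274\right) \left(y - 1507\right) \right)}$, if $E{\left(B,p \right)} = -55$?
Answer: $\frac{55}{467376} \approx 0.00011768$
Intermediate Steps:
$d{\left(P \right)} = - \frac{55}{P}$
$- d{\left(\left(182 - 1274\right) \left(y - 1507\right) \right)} = - \frac{-55}{\left(182 - 1274\right) \left(1079 - 1507\right)} = - \frac{-55}{\left(-1092\right) \left(-428\right)} = - \frac{-55}{467376} = \left(-1\right) \left(- \frac{55}{467376}\right) = \frac{55}{467376}$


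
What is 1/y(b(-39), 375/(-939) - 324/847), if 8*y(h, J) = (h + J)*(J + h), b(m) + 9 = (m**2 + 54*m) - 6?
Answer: 562270738568/25368171080088769 ≈ 2.2164e-5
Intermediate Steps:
b(m) = -15 + m**2 + 54*m (b(m) = -9 + ((m**2 + 54*m) - 6) = -9 + (-6 + m**2 + 54*m) = -15 + m**2 + 54*m)
y(h, J) = (J + h)**2/8 (y(h, J) = ((h + J)*(J + h))/8 = ((J + h)*(J + h))/8 = (J + h)**2/8)
1/y(b(-39), 375/(-939) - 324/847) = 1/(((375/(-939) - 324/847) + (-15 + (-39)**2 + 54*(-39)))**2/8) = 1/(((375*(-1/939) - 324*1/847) + (-15 + 1521 - 2106))**2/8) = 1/(((-125/313 - 324/847) - 600)**2/8) = 1/((-207287/265111 - 600)**2/8) = 1/((-159273887/265111)**2/8) = 1/((1/8)*(25368171080088769/70283842321)) = 1/(25368171080088769/562270738568) = 562270738568/25368171080088769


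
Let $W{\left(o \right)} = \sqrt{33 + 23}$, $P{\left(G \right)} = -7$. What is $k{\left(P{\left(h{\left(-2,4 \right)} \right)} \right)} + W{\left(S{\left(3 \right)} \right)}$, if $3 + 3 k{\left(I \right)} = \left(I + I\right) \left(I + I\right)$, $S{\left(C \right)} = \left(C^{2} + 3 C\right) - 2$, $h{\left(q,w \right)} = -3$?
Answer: $\frac{193}{3} + 2 \sqrt{14} \approx 71.817$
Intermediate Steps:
$S{\left(C \right)} = -2 + C^{2} + 3 C$
$W{\left(o \right)} = 2 \sqrt{14}$ ($W{\left(o \right)} = \sqrt{56} = 2 \sqrt{14}$)
$k{\left(I \right)} = -1 + \frac{4 I^{2}}{3}$ ($k{\left(I \right)} = -1 + \frac{\left(I + I\right) \left(I + I\right)}{3} = -1 + \frac{2 I 2 I}{3} = -1 + \frac{4 I^{2}}{3}$)
$k{\left(P{\left(h{\left(-2,4 \right)} \right)} \right)} + W{\left(S{\left(3 \right)} \right)} = \left(-1 + \frac{4 \left(-7\right)^{2}}{3}\right) + 2 \sqrt{14} = \left(-1 + \frac{4}{3} \cdot 49\right) + 2 \sqrt{14} = \left(-1 + \frac{196}{3}\right) + 2 \sqrt{14} = \frac{193}{3} + 2 \sqrt{14}$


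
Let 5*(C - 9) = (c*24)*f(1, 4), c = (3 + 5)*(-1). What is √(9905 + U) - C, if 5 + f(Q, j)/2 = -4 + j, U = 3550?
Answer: -393 + 3*√1495 ≈ -277.00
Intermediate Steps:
f(Q, j) = -18 + 2*j (f(Q, j) = -10 + 2*(-4 + j) = -10 + (-8 + 2*j) = -18 + 2*j)
c = -8 (c = 8*(-1) = -8)
C = 393 (C = 9 + ((-8*24)*(-18 + 2*4))/5 = 9 + (-192*(-18 + 8))/5 = 9 + (-192*(-10))/5 = 9 + (⅕)*1920 = 9 + 384 = 393)
√(9905 + U) - C = √(9905 + 3550) - 1*393 = √13455 - 393 = 3*√1495 - 393 = -393 + 3*√1495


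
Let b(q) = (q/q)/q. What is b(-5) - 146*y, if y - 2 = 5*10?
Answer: -37961/5 ≈ -7592.2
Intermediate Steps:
b(q) = 1/q
y = 52 (y = 2 + 5*10 = 2 + 50 = 52)
b(-5) - 146*y = 1/(-5) - 146*52 = -⅕ - 7592 = -37961/5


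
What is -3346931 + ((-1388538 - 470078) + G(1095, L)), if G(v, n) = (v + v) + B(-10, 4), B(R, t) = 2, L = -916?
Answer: -5203355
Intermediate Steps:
G(v, n) = 2 + 2*v (G(v, n) = (v + v) + 2 = 2*v + 2 = 2 + 2*v)
-3346931 + ((-1388538 - 470078) + G(1095, L)) = -3346931 + ((-1388538 - 470078) + (2 + 2*1095)) = -3346931 + (-1858616 + (2 + 2190)) = -3346931 + (-1858616 + 2192) = -3346931 - 1856424 = -5203355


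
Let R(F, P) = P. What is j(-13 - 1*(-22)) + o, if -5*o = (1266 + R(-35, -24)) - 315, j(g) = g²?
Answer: -522/5 ≈ -104.40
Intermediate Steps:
o = -927/5 (o = -((1266 - 24) - 315)/5 = -(1242 - 315)/5 = -⅕*927 = -927/5 ≈ -185.40)
j(-13 - 1*(-22)) + o = (-13 - 1*(-22))² - 927/5 = (-13 + 22)² - 927/5 = 9² - 927/5 = 81 - 927/5 = -522/5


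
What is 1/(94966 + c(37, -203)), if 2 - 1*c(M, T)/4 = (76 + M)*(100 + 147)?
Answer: -1/16670 ≈ -5.9988e-5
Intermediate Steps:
c(M, T) = -75080 - 988*M (c(M, T) = 8 - 4*(76 + M)*(100 + 147) = 8 - 4*(76 + M)*247 = 8 - 4*(18772 + 247*M) = 8 + (-75088 - 988*M) = -75080 - 988*M)
1/(94966 + c(37, -203)) = 1/(94966 + (-75080 - 988*37)) = 1/(94966 + (-75080 - 36556)) = 1/(94966 - 111636) = 1/(-16670) = -1/16670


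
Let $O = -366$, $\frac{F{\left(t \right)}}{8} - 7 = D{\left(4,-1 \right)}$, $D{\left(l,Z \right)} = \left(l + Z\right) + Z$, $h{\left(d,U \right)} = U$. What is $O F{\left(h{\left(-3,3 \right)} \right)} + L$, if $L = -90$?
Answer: $-26442$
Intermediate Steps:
$D{\left(l,Z \right)} = l + 2 Z$ ($D{\left(l,Z \right)} = \left(Z + l\right) + Z = l + 2 Z$)
$F{\left(t \right)} = 72$ ($F{\left(t \right)} = 56 + 8 \left(4 + 2 \left(-1\right)\right) = 56 + 8 \left(4 - 2\right) = 56 + 8 \cdot 2 = 56 + 16 = 72$)
$O F{\left(h{\left(-3,3 \right)} \right)} + L = \left(-366\right) 72 - 90 = -26352 - 90 = -26442$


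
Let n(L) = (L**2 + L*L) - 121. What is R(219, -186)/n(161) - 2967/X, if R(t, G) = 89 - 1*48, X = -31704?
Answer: 51585357/546587528 ≈ 0.094377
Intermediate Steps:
R(t, G) = 41 (R(t, G) = 89 - 48 = 41)
n(L) = -121 + 2*L**2 (n(L) = (L**2 + L**2) - 121 = 2*L**2 - 121 = -121 + 2*L**2)
R(219, -186)/n(161) - 2967/X = 41/(-121 + 2*161**2) - 2967/(-31704) = 41/(-121 + 2*25921) - 2967*(-1/31704) = 41/(-121 + 51842) + 989/10568 = 41/51721 + 989/10568 = 51585357/546587528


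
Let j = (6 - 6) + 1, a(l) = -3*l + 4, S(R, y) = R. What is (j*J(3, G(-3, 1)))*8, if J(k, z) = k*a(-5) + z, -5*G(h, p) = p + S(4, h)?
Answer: 448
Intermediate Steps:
a(l) = 4 - 3*l
G(h, p) = -⅘ - p/5 (G(h, p) = -(p + 4)/5 = -(4 + p)/5 = -⅘ - p/5)
j = 1 (j = 0 + 1 = 1)
J(k, z) = z + 19*k (J(k, z) = k*(4 - 3*(-5)) + z = k*(4 + 15) + z = k*19 + z = 19*k + z = z + 19*k)
(j*J(3, G(-3, 1)))*8 = (1*((-⅘ - ⅕*1) + 19*3))*8 = (1*((-⅘ - ⅕) + 57))*8 = (1*(-1 + 57))*8 = (1*56)*8 = 56*8 = 448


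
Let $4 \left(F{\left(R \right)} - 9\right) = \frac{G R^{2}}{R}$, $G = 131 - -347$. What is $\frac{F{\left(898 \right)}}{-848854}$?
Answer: $- \frac{53660}{424427} \approx -0.12643$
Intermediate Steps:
$G = 478$ ($G = 131 + 347 = 478$)
$F{\left(R \right)} = 9 + \frac{239 R}{2}$ ($F{\left(R \right)} = 9 + \frac{478 R^{2} \frac{1}{R}}{4} = 9 + \frac{478 R}{4} = 9 + \frac{239 R}{2}$)
$\frac{F{\left(898 \right)}}{-848854} = \frac{9 + \frac{239}{2} \cdot 898}{-848854} = \left(9 + 107311\right) \left(- \frac{1}{848854}\right) = 107320 \left(- \frac{1}{848854}\right) = - \frac{53660}{424427}$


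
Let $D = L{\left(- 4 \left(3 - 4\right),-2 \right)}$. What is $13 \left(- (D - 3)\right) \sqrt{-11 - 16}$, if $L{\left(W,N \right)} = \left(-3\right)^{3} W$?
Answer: $4329 i \sqrt{3} \approx 7498.0 i$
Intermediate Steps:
$L{\left(W,N \right)} = - 27 W$
$D = -108$ ($D = - 27 \left(- 4 \left(3 - 4\right)\right) = - 27 \left(\left(-4\right) \left(-1\right)\right) = \left(-27\right) 4 = -108$)
$13 \left(- (D - 3)\right) \sqrt{-11 - 16} = 13 \left(- (-108 - 3)\right) \sqrt{-11 - 16} = 13 \left(- (-108 - 3)\right) \sqrt{-27} = 13 \left(\left(-1\right) \left(-111\right)\right) 3 i \sqrt{3} = 13 \cdot 111 \cdot 3 i \sqrt{3} = 1443 \cdot 3 i \sqrt{3} = 4329 i \sqrt{3}$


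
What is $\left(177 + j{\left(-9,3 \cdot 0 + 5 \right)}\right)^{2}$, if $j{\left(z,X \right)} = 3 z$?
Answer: $22500$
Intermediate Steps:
$\left(177 + j{\left(-9,3 \cdot 0 + 5 \right)}\right)^{2} = \left(177 + 3 \left(-9\right)\right)^{2} = \left(177 - 27\right)^{2} = 150^{2} = 22500$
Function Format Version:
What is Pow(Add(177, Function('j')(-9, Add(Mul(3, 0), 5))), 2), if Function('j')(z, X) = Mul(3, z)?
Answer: 22500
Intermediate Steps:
Pow(Add(177, Function('j')(-9, Add(Mul(3, 0), 5))), 2) = Pow(Add(177, Mul(3, -9)), 2) = Pow(Add(177, -27), 2) = Pow(150, 2) = 22500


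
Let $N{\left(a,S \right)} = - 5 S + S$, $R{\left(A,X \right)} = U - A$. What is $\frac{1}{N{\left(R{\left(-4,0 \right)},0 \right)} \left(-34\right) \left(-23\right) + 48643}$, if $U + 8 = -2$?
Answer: $\frac{1}{48643} \approx 2.0558 \cdot 10^{-5}$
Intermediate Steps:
$U = -10$ ($U = -8 - 2 = -10$)
$R{\left(A,X \right)} = -10 - A$
$N{\left(a,S \right)} = - 4 S$
$\frac{1}{N{\left(R{\left(-4,0 \right)},0 \right)} \left(-34\right) \left(-23\right) + 48643} = \frac{1}{\left(-4\right) 0 \left(-34\right) \left(-23\right) + 48643} = \frac{1}{0 \left(-34\right) \left(-23\right) + 48643} = \frac{1}{0 \left(-23\right) + 48643} = \frac{1}{0 + 48643} = \frac{1}{48643}$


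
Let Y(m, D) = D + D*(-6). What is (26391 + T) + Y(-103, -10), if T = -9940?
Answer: 16501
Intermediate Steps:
Y(m, D) = -5*D (Y(m, D) = D - 6*D = -5*D)
(26391 + T) + Y(-103, -10) = (26391 - 9940) - 5*(-10) = 16451 + 50 = 16501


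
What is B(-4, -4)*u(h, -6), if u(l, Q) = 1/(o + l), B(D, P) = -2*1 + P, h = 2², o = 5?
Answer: -⅔ ≈ -0.66667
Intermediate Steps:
h = 4
B(D, P) = -2 + P
u(l, Q) = 1/(5 + l)
B(-4, -4)*u(h, -6) = (-2 - 4)/(5 + 4) = -6/9 = -6*⅑ = -⅔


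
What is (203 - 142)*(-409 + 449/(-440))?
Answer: -11004949/440 ≈ -25011.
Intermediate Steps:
(203 - 142)*(-409 + 449/(-440)) = 61*(-409 + 449*(-1/440)) = 61*(-409 - 449/440) = 61*(-180409/440) = -11004949/440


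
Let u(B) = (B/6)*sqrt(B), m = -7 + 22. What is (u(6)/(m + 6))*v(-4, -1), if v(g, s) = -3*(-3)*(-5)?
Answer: -15*sqrt(6)/7 ≈ -5.2489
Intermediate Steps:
m = 15
u(B) = B**(3/2)/6 (u(B) = (B*(1/6))*sqrt(B) = (B/6)*sqrt(B) = B**(3/2)/6)
v(g, s) = -45 (v(g, s) = 9*(-5) = -45)
(u(6)/(m + 6))*v(-4, -1) = ((6**(3/2)/6)/(15 + 6))*(-45) = (((6*sqrt(6))/6)/21)*(-45) = (sqrt(6)/21)*(-45) = -15*sqrt(6)/7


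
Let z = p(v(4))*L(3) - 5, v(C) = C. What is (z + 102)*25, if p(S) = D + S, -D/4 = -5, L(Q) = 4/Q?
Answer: 3225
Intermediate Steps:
D = 20 (D = -4*(-5) = 20)
p(S) = 20 + S
z = 27 (z = (20 + 4)*(4/3) - 5 = 24*(4*(⅓)) - 5 = 24*(4/3) - 5 = 32 - 5 = 27)
(z + 102)*25 = (27 + 102)*25 = 129*25 = 3225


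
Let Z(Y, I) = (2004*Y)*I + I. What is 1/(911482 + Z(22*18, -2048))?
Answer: -1/1624350598 ≈ -6.1563e-10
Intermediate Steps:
Z(Y, I) = I + 2004*I*Y (Z(Y, I) = 2004*I*Y + I = I + 2004*I*Y)
1/(911482 + Z(22*18, -2048)) = 1/(911482 - 2048*(1 + 2004*(22*18))) = 1/(911482 - 2048*(1 + 2004*396)) = 1/(911482 - 2048*(1 + 793584)) = 1/(911482 - 2048*793585) = 1/(911482 - 1625262080) = 1/(-1624350598) = -1/1624350598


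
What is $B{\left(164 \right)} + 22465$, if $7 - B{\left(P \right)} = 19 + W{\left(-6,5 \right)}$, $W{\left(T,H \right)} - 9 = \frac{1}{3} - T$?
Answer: $\frac{67313}{3} \approx 22438.0$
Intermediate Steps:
$W{\left(T,H \right)} = \frac{28}{3} - T$ ($W{\left(T,H \right)} = 9 - \left(- \frac{1}{3} + T\right) = \frac{28}{3} - T$)
$B{\left(P \right)} = - \frac{82}{3}$ ($B{\left(P \right)} = 7 - \left(19 + \left(\frac{28}{3} - -6\right)\right) = 7 - \left(19 + \left(\frac{28}{3} + 6\right)\right) = 7 - \left(19 + \frac{46}{3}\right) = 7 - \frac{103}{3} = - \frac{82}{3}$)
$B{\left(164 \right)} + 22465 = - \frac{82}{3} + 22465 = \frac{67313}{3}$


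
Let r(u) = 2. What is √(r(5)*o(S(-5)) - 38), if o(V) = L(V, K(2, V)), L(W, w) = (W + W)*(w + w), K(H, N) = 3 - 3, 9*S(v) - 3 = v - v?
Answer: I*√38 ≈ 6.1644*I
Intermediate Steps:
S(v) = ⅓ (S(v) = ⅓ + (v - v)/9 = ⅓ + (⅑)*0 = ⅓ + 0 = ⅓)
K(H, N) = 0
L(W, w) = 4*W*w (L(W, w) = (2*W)*(2*w) = 4*W*w)
o(V) = 0 (o(V) = 4*V*0 = 0)
√(r(5)*o(S(-5)) - 38) = √(2*0 - 38) = √(0 - 38) = √(-38) = I*√38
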